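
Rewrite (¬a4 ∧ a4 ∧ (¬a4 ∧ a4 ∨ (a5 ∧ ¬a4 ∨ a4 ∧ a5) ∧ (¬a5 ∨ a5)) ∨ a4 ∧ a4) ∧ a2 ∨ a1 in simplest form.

(¬a4 ∧ a4 ∧ (¬a4 ∧ a4 ∨ (a5 ∧ ¬a4 ∨ a4 ∧ a5) ∧ (¬a5 ∨ a5)) ∨ a4 ∧ a4) ∧ a2 ∨ a1
= (¬a4 ∧ a4 ∧ (¬a4 ∧ a4 ∨ a5 ∧ (¬a5 ∨ a5)) ∨ a4 ∧ a4) ∧ a2 ∨ a1   [distribution]
= (¬a4 ∧ a4 ∧ (¬a4 ∧ a4 ∨ a5) ∨ a4 ∧ a4) ∧ a2 ∨ a1   [complement / identity]
= (¬a4 ∧ a4 ∨ a4 ∧ a4) ∧ a2 ∨ a1   [absorption]
= a4 ∧ a2 ∨ a1   [distribution]

a4 ∧ a2 ∨ a1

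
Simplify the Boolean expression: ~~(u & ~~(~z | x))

~~(u & ~~(~z | x))
= u & ~~(~z | x)   (double negation)
= u & (~z | x)   (double negation)

u & (~z | x)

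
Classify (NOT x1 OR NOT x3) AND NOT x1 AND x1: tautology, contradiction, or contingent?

contradiction

(NOT x1 OR NOT x3) AND NOT x1 AND x1
= NOT x1 AND x1   — absorption
= FALSE   — complement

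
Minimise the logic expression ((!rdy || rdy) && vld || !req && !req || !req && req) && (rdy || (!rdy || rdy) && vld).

((!rdy || rdy) && vld || !req && !req || !req && req) && (rdy || (!rdy || rdy) && vld)
= (!req && !req || !req && req) && rdy || (!rdy || rdy) && vld   (distribution)
= !req && rdy || (!rdy || rdy) && vld   (distribution)
= !req && rdy || vld   (complement / identity)

!req && rdy || vld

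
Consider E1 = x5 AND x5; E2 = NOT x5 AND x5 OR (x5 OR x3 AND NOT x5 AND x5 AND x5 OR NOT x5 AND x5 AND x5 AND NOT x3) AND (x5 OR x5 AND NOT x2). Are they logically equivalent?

E1: x5 AND x5
    = x5   [idempotence]
E2: NOT x5 AND x5 OR (x5 OR x3 AND NOT x5 AND x5 AND x5 OR NOT x5 AND x5 AND x5 AND NOT x3) AND (x5 OR x5 AND NOT x2)
    = NOT x5 AND x5 OR (x5 OR NOT x5 AND x5 AND x5) AND (x5 OR x5 AND NOT x2)   [distribution]
    = NOT x5 AND x5 OR (x5 OR NOT x5 AND x5 AND x5) AND x5   [absorption]
    = NOT x5 AND x5 OR (x5 OR NOT x5 AND x5) AND x5   [idempotence]
    = NOT x5 AND x5 OR x5 AND x5   [complement / identity]
    = x5   [distribution]
Both reduce to x5, so they are equivalent.

Yes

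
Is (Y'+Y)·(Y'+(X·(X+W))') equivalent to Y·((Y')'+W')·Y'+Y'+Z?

No

E1: (Y'+Y)·(Y'+(X·(X+W))')
    = (Y'+Y)·(Y'+X')
    = Y'+X'
E2: Y·((Y')'+W')·Y'+Y'+Z
    = Y·(Y+W')·Y'+Y'+Z
    = Y·Y'+Y'+Z
    = Y'+Z
These differ: at W=1, X=1, Y=1, Z=1, E1 = 0 but E2 = 1.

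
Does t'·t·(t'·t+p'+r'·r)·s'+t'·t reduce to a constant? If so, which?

t'·t·(t'·t+p'+r'·r)·s'+t'·t
= t'·t·(t'·t+p')·s'+t'·t   [complement / identity]
= t'·t·s'+t'·t   [absorption]
= t'·t   [absorption]
= 0   [complement]

yes, False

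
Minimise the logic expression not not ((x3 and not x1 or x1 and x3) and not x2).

not not ((x3 and not x1 or x1 and x3) and not x2)
= not not (x3 and not x2)   — distribution
= x3 and not x2   — double negation

x3 and not x2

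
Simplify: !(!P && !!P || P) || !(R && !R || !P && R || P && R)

!(!P && !!P || P) || !(R && !R || !P && R || P && R)
= !(!P && !!P || P) || !(R && !R || R)   (distribution)
= !(!P && P || P) || !(R && !R || R)   (double negation)
= !(!P && P || P) || !R   (complement / identity)
= !P || !R   (complement / identity)

!P || !R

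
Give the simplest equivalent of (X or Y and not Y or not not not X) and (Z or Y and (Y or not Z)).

Z or Y

(X or Y and not Y or not not not X) and (Z or Y and (Y or not Z))
= (X or Y and not Y or not X) and (Z or Y and (Y or not Z))   (double negation)
= (X or not X) and (Z or Y and (Y or not Z))   (complement / identity)
= Z or Y and (Y or not Z)   (complement / identity)
= Z or Y   (absorption)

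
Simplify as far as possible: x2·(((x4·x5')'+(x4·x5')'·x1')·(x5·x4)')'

x2·x4

x2·(((x4·x5')'+(x4·x5')'·x1')·(x5·x4)')'
= x2·((x4·x5')'·(x5·x4)')'   — absorption
= x2·(x4·x5'+x5·x4)   — De Morgan
= x2·x4   — distribution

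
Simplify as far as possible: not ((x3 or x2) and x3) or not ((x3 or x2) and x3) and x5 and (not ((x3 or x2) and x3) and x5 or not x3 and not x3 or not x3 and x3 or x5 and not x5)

not x3

not ((x3 or x2) and x3) or not ((x3 or x2) and x3) and x5 and (not ((x3 or x2) and x3) and x5 or not x3 and not x3 or not x3 and x3 or x5 and not x5)
= not ((x3 or x2) and x3) or not ((x3 or x2) and x3) and x5 and (not ((x3 or x2) and x3) and x5 or not x3 and not x3 or not x3 and x3)   (complement / identity)
= not ((x3 or x2) and x3) or not ((x3 or x2) and x3) and x5 and (not ((x3 or x2) and x3) and x5 or not x3)   (distribution)
= not ((x3 or x2) and x3) or not ((x3 or x2) and x3) and x5   (absorption)
= not ((x3 or x2) and x3)   (absorption)
= not x3   (absorption)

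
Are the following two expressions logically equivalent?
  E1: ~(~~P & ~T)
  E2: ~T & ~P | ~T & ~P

E1: ~(~~P & ~T)
    = ~P | T   [De Morgan]
E2: ~T & ~P | ~T & ~P
    = ~T & ~P   [idempotence]
These differ: at P=0, T=1, E1 = 1 but E2 = 0.

No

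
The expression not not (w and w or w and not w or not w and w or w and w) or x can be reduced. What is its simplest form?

not not (w and w or w and not w or not w and w or w and w) or x
= not not (w and w or w and not w or w) or x   — distribution
= w and w or w and not w or w or x   — double negation
= w or w or x   — distribution
= w or x   — idempotence

w or x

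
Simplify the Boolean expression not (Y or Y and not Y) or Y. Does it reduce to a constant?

True

not (Y or Y and not Y) or Y
= not Y or Y
= True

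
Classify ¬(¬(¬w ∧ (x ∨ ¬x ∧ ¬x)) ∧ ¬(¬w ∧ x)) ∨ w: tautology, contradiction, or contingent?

tautology

¬(¬(¬w ∧ (x ∨ ¬x ∧ ¬x)) ∧ ¬(¬w ∧ x)) ∨ w
= ¬(¬(¬w ∧ (x ∨ ¬x)) ∧ ¬(¬w ∧ x)) ∨ w   [idempotence]
= ¬(¬¬w ∧ ¬(¬w ∧ x)) ∨ w   [complement / identity]
= ¬w ∨ ¬w ∧ x ∨ w   [De Morgan]
= ¬w ∨ w   [absorption]
= True   [complement]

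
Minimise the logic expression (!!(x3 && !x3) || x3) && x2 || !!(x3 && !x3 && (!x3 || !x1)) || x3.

(!!(x3 && !x3) || x3) && x2 || !!(x3 && !x3 && (!x3 || !x1)) || x3
= (!!(x3 && !x3) || x3) && x2 || !!(x3 && !x3) || x3   — absorption
= !!(x3 && !x3) || x3   — absorption
= x3 && !x3 || x3   — double negation
= x3   — complement / identity

x3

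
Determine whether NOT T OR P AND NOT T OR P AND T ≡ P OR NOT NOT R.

E1: NOT T OR P AND NOT T OR P AND T
    = NOT T OR P   — distribution
E2: P OR NOT NOT R
    = P OR R   — double negation
These differ: at P=0, R=0, T=0, E1 = 1 but E2 = 0.

No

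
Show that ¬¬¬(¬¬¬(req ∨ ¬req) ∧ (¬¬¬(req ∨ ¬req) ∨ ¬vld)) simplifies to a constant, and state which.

True

¬¬¬(¬¬¬(req ∨ ¬req) ∧ (¬¬¬(req ∨ ¬req) ∨ ¬vld))
= ¬¬¬¬¬¬(req ∨ ¬req)   [absorption]
= ¬¬¬¬(req ∨ ¬req)   [double negation]
= ¬¬(req ∨ ¬req)   [double negation]
= req ∨ ¬req   [double negation]
= True   [complement]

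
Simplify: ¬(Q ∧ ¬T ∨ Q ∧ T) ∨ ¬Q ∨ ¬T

¬(Q ∧ ¬T ∨ Q ∧ T) ∨ ¬Q ∨ ¬T
= ¬Q ∨ ¬Q ∨ ¬T   [distribution]
= ¬Q ∨ ¬T   [idempotence]

¬Q ∨ ¬T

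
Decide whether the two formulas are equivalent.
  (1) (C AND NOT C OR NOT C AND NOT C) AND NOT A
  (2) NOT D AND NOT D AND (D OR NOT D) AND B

E1: (C AND NOT C OR NOT C AND NOT C) AND NOT A
    = NOT C AND NOT A   — distribution
E2: NOT D AND NOT D AND (D OR NOT D) AND B
    = NOT D AND NOT D AND B   — complement / identity
    = NOT D AND B   — idempotence
These differ: at A=0, B=0, C=0, D=0, E1 = 1 but E2 = 0.

No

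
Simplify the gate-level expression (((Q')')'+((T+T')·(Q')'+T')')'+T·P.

(((Q')')'+((T+T')·(Q')'+T')')'+T·P
= (((Q')')'+((Q')'+T')')'+T·P   (complement / identity)
= (Q')'·((Q')'+T')+T·P   (De Morgan)
= (Q')'+T·P   (absorption)
= Q+T·P   (double negation)

Q+T·P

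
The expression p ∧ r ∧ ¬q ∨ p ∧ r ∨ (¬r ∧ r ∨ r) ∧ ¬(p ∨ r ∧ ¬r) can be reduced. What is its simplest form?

r

p ∧ r ∧ ¬q ∨ p ∧ r ∨ (¬r ∧ r ∨ r) ∧ ¬(p ∨ r ∧ ¬r)
= p ∧ r ∨ (¬r ∧ r ∨ r) ∧ ¬(p ∨ r ∧ ¬r)   — absorption
= p ∧ r ∨ (¬r ∧ r ∨ r) ∧ ¬p   — complement / identity
= p ∧ r ∨ r ∧ ¬p   — complement / identity
= r   — distribution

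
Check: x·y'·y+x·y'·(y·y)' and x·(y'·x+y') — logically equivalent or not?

E1: x·y'·y+x·y'·(y·y)'
    = x·y'·y+x·y'·y'   (idempotence)
    = x·y'   (distribution)
E2: x·(y'·x+y')
    = x·y'   (absorption)
Both reduce to x·y', so they are equivalent.

Yes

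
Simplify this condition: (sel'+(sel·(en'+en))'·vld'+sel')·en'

sel'·en'

(sel'+(sel·(en'+en))'·vld'+sel')·en'
= (sel'+sel'·vld'+sel')·en'   [complement / identity]
= (sel'+sel')·en'   [absorption]
= sel'·en'   [idempotence]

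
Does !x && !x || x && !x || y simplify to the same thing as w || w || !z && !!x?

E1: !x && !x || x && !x || y
    = !x || y   [distribution]
E2: w || w || !z && !!x
    = w || !z && !!x   [idempotence]
    = w || !z && x   [double negation]
These differ: at w=0, x=0, y=1, z=0, E1 = 1 but E2 = 0.

No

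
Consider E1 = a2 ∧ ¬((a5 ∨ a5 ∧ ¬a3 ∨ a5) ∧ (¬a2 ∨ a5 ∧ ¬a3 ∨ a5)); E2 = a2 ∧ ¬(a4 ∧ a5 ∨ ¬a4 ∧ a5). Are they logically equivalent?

E1: a2 ∧ ¬((a5 ∨ a5 ∧ ¬a3 ∨ a5) ∧ (¬a2 ∨ a5 ∧ ¬a3 ∨ a5))
    = a2 ∧ ¬(a5 ∧ ¬a2 ∨ a5 ∧ ¬a3 ∨ a5)   [distribution]
    = a2 ∧ ¬(a5 ∧ ¬a2 ∨ a5)   [absorption]
    = a2 ∧ ¬a5   [absorption]
E2: a2 ∧ ¬(a4 ∧ a5 ∨ ¬a4 ∧ a5)
    = a2 ∧ ¬a5   [distribution]
Both reduce to a2 ∧ ¬a5, so they are equivalent.

Yes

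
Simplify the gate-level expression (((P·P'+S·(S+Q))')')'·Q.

S'·Q

(((P·P'+S·(S+Q))')')'·Q
= (((P·P'+S)')')'·Q
= (P·P'+S)'·Q
= S'·Q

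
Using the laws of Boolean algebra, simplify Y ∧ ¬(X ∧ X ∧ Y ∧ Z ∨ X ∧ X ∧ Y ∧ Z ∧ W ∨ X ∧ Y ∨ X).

Y ∧ ¬X

Y ∧ ¬(X ∧ X ∧ Y ∧ Z ∨ X ∧ X ∧ Y ∧ Z ∧ W ∨ X ∧ Y ∨ X)
= Y ∧ ¬(X ∧ X ∧ Y ∧ Z ∨ X ∧ Y ∨ X)   — absorption
= Y ∧ ¬(X ∧ Y ∧ Z ∨ X ∧ Y ∨ X)   — idempotence
= Y ∧ ¬(X ∧ Y ∨ X)   — absorption
= Y ∧ ¬X   — absorption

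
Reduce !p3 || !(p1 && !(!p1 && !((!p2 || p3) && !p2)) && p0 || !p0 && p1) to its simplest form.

!p3 || !(p1 && !(!p1 && !((!p2 || p3) && !p2)) && p0 || !p0 && p1)
= !p3 || !(p1 && (p1 || (!p2 || p3) && !p2) && p0 || !p0 && p1)   [De Morgan]
= !p3 || !(p1 && (p1 || !p2) && p0 || !p0 && p1)   [absorption]
= !p3 || !(p1 && p0 || !p0 && p1)   [absorption]
= !p3 || !p1   [distribution]

!p3 || !p1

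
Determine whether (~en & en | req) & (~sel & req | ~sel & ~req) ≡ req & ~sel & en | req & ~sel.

E1: (~en & en | req) & (~sel & req | ~sel & ~req)
    = req & (~sel & req | ~sel & ~req)
    = req & ~sel
E2: req & ~sel & en | req & ~sel
    = req & ~sel
Both reduce to req & ~sel, so they are equivalent.

Yes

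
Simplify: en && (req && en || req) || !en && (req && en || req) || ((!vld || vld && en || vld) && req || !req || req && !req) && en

en && (req && en || req) || !en && (req && en || req) || ((!vld || vld && en || vld) && req || !req || req && !req) && en
= en && (req && en || req) || !en && (req && en || req) || ((!vld || vld) && req || !req || req && !req) && en   [absorption]
= req && en || req || ((!vld || vld) && req || !req || req && !req) && en   [distribution]
= req || ((!vld || vld) && req || !req || req && !req) && en   [absorption]
= req || ((!vld || vld) && req || !req) && en   [complement / identity]
= req || (req || !req) && en   [complement / identity]
= req || en   [complement / identity]

req || en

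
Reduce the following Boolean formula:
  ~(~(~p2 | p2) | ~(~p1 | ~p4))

~p1 | ~p4

~(~(~p2 | p2) | ~(~p1 | ~p4))
= (~p2 | p2) & (~p1 | ~p4)   — De Morgan
= ~p1 | ~p4   — complement / identity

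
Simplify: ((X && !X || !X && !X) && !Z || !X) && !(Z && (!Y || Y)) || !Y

((X && !X || !X && !X) && !Z || !X) && !(Z && (!Y || Y)) || !Y
= (!X && !Z || !X) && !(Z && (!Y || Y)) || !Y   [distribution]
= !X && !(Z && (!Y || Y)) || !Y   [absorption]
= !X && !Z || !Y   [complement / identity]

!X && !Z || !Y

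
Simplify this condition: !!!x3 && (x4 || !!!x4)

!!!x3 && (x4 || !!!x4)
= !!!x3 && (x4 || !x4)
= !x3 && (x4 || !x4)
= !x3

!x3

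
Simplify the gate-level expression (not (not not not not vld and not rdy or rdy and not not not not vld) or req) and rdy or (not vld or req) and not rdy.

(not (not not not not vld and not rdy or rdy and not not not not vld) or req) and rdy or (not vld or req) and not rdy
= (not not not not not vld or req) and rdy or (not vld or req) and not rdy   (distribution)
= (not not not vld or req) and rdy or (not vld or req) and not rdy   (double negation)
= (not vld or req) and rdy or (not vld or req) and not rdy   (double negation)
= not vld or req   (distribution)

not vld or req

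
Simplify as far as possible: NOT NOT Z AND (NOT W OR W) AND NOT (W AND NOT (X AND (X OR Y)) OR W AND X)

Z AND NOT W

NOT NOT Z AND (NOT W OR W) AND NOT (W AND NOT (X AND (X OR Y)) OR W AND X)
= NOT NOT Z AND NOT (W AND NOT (X AND (X OR Y)) OR W AND X)   [complement / identity]
= NOT NOT Z AND NOT (W AND NOT X OR W AND X)   [absorption]
= Z AND NOT (W AND NOT X OR W AND X)   [double negation]
= Z AND NOT W   [distribution]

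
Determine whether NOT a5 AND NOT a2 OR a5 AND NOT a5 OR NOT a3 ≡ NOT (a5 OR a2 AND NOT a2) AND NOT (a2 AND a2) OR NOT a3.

Yes

E1: NOT a5 AND NOT a2 OR a5 AND NOT a5 OR NOT a3
    = NOT a5 AND NOT a2 OR NOT a3   — complement / identity
E2: NOT (a5 OR a2 AND NOT a2) AND NOT (a2 AND a2) OR NOT a3
    = NOT (a5 OR a2 AND NOT a2) AND NOT a2 OR NOT a3   — idempotence
    = NOT a5 AND NOT a2 OR NOT a3   — complement / identity
Both reduce to NOT a5 AND NOT a2 OR NOT a3, so they are equivalent.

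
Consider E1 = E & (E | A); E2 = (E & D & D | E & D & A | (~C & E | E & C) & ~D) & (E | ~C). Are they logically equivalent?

Yes

E1: E & (E | A)
    = E   (absorption)
E2: (E & D & D | E & D & A | (~C & E | E & C) & ~D) & (E | ~C)
    = (E & D & D | E & D & A | E & ~D) & (E | ~C)   (distribution)
    = (E & D | E & D & A | E & ~D) & (E | ~C)   (idempotence)
    = (E & D | E & ~D) & (E | ~C)   (absorption)
    = E & (E | ~C)   (distribution)
    = E   (absorption)
Both reduce to E, so they are equivalent.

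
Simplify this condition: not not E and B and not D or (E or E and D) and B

not not E and B and not D or (E or E and D) and B
= E and B and not D or (E or E and D) and B   [double negation]
= E and B and not D or E and B   [absorption]
= E and B   [absorption]

E and B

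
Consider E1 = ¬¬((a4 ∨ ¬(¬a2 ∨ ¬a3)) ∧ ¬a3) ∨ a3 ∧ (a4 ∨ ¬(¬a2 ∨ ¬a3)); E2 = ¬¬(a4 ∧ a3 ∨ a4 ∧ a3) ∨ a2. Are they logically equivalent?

E1: ¬¬((a4 ∨ ¬(¬a2 ∨ ¬a3)) ∧ ¬a3) ∨ a3 ∧ (a4 ∨ ¬(¬a2 ∨ ¬a3))
    = (a4 ∨ ¬(¬a2 ∨ ¬a3)) ∧ ¬a3 ∨ a3 ∧ (a4 ∨ ¬(¬a2 ∨ ¬a3))   [double negation]
    = a4 ∨ ¬(¬a2 ∨ ¬a3)   [distribution]
    = a4 ∨ a2 ∧ a3   [De Morgan]
E2: ¬¬(a4 ∧ a3 ∨ a4 ∧ a3) ∨ a2
    = ¬¬(a4 ∧ a3) ∨ a2   [idempotence]
    = a4 ∧ a3 ∨ a2   [double negation]
These differ: at a2=0, a3=0, a4=1, E1 = 1 but E2 = 0.

No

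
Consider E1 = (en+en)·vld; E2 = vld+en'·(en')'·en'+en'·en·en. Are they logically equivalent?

No

E1: (en+en)·vld
    = en·vld   [idempotence]
E2: vld+en'·(en')'·en'+en'·en·en
    = vld+en'·en·en'+en'·en·en   [double negation]
    = vld+en'·en   [distribution]
    = vld   [complement / identity]
These differ: at en=0, vld=1, E1 = 0 but E2 = 1.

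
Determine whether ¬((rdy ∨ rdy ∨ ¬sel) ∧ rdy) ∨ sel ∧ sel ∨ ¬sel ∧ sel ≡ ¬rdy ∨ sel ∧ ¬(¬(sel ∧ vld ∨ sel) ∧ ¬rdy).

Yes

E1: ¬((rdy ∨ rdy ∨ ¬sel) ∧ rdy) ∨ sel ∧ sel ∨ ¬sel ∧ sel
    = ¬((rdy ∨ ¬sel) ∧ rdy) ∨ sel ∧ sel ∨ ¬sel ∧ sel   (idempotence)
    = ¬((rdy ∨ ¬sel) ∧ rdy) ∨ sel   (distribution)
    = ¬rdy ∨ sel   (absorption)
E2: ¬rdy ∨ sel ∧ ¬(¬(sel ∧ vld ∨ sel) ∧ ¬rdy)
    = ¬rdy ∨ sel ∧ (sel ∧ vld ∨ sel ∨ rdy)   (De Morgan)
    = ¬rdy ∨ sel ∧ (sel ∨ rdy)   (absorption)
    = ¬rdy ∨ sel   (absorption)
Both reduce to ¬rdy ∨ sel, so they are equivalent.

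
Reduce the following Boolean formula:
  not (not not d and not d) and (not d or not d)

not (not not d and not d) and (not d or not d)
= (not d or d) and (not d or not d)   (De Morgan)
= not d or d and not d   (distribution)
= not d   (complement / identity)

not d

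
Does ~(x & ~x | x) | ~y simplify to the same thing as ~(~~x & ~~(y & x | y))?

Yes

E1: ~(x & ~x | x) | ~y
    = ~x | ~y   — complement / identity
E2: ~(~~x & ~~(y & x | y))
    = ~x | ~(y & x | y)   — De Morgan
    = ~x | ~y   — absorption
Both reduce to ~x | ~y, so they are equivalent.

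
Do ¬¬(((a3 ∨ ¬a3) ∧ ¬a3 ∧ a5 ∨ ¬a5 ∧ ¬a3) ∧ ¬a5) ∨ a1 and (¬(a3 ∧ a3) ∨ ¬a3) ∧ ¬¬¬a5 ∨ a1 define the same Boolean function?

Yes

E1: ¬¬(((a3 ∨ ¬a3) ∧ ¬a3 ∧ a5 ∨ ¬a5 ∧ ¬a3) ∧ ¬a5) ∨ a1
    = ¬¬((¬a3 ∧ a5 ∨ ¬a5 ∧ ¬a3) ∧ ¬a5) ∨ a1   [complement / identity]
    = ¬¬(¬a3 ∧ ¬a5) ∨ a1   [distribution]
    = ¬a3 ∧ ¬a5 ∨ a1   [double negation]
E2: (¬(a3 ∧ a3) ∨ ¬a3) ∧ ¬¬¬a5 ∨ a1
    = (¬(a3 ∧ a3) ∨ ¬a3) ∧ ¬a5 ∨ a1   [double negation]
    = (¬a3 ∨ ¬a3) ∧ ¬a5 ∨ a1   [idempotence]
    = ¬a3 ∧ ¬a5 ∨ a1   [idempotence]
Both reduce to ¬a3 ∧ ¬a5 ∨ a1, so they are equivalent.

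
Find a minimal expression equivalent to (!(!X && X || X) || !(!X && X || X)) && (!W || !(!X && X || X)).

!X

(!(!X && X || X) || !(!X && X || X)) && (!W || !(!X && X || X))
= !(!X && X || X) && !W || !(!X && X || X)   [distribution]
= !(!X && X || X)   [absorption]
= !X   [complement / identity]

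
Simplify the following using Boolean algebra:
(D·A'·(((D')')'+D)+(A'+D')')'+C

(D·A'·(((D')')'+D)+(A'+D')')'+C
= (D·A'·(((D')')'+D)+A·D)'+C   — De Morgan
= (D·A'·(D'+D)+A·D)'+C   — double negation
= (D·A'+A·D)'+C   — complement / identity
= D'+C   — distribution

D'+C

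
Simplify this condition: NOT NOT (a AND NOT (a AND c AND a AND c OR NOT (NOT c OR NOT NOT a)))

NOT NOT (a AND NOT (a AND c AND a AND c OR NOT (NOT c OR NOT NOT a)))
= NOT NOT (a AND NOT (a AND c AND a AND c OR c AND NOT a))
= NOT NOT (a AND NOT (a AND c OR c AND NOT a))
= NOT NOT (a AND NOT c)
= a AND NOT c

a AND NOT c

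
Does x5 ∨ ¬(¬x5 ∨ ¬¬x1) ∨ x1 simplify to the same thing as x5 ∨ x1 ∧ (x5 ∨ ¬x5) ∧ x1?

E1: x5 ∨ ¬(¬x5 ∨ ¬¬x1) ∨ x1
    = x5 ∨ x5 ∧ ¬x1 ∨ x1
    = x5 ∨ x1
E2: x5 ∨ x1 ∧ (x5 ∨ ¬x5) ∧ x1
    = x5 ∨ x1 ∧ x1
    = x5 ∨ x1
Both reduce to x5 ∨ x1, so they are equivalent.

Yes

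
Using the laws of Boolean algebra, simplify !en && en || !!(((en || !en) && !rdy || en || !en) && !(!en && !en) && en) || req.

!en && en || !!(((en || !en) && !rdy || en || !en) && !(!en && !en) && en) || req
= !en && en || !!((en || !en) && !(!en && !en) && en) || req
= !en && en || !!((en || !en) && (en || en) && en) || req
= !en && en || (en || !en) && (en || en) && en || req
= !en && en || (en || !en) && en && en || req
= !en && en || en && en || req
= en || req

en || req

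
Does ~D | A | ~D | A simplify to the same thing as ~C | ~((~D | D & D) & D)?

No

E1: ~D | A | ~D | A
    = ~D | A   (idempotence)
E2: ~C | ~((~D | D & D) & D)
    = ~C | ~((~D | D) & D)   (idempotence)
    = ~C | ~D   (complement / identity)
These differ: at A=0, C=0, D=1, E1 = 0 but E2 = 1.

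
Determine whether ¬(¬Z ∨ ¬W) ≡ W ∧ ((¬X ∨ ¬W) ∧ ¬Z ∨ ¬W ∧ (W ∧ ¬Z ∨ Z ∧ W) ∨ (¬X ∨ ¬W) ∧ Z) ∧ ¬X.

E1: ¬(¬Z ∨ ¬W)
    = Z ∧ W   (De Morgan)
E2: W ∧ ((¬X ∨ ¬W) ∧ ¬Z ∨ ¬W ∧ (W ∧ ¬Z ∨ Z ∧ W) ∨ (¬X ∨ ¬W) ∧ Z) ∧ ¬X
    = W ∧ ((¬X ∨ ¬W) ∧ ¬Z ∨ ¬W ∧ W ∨ (¬X ∨ ¬W) ∧ Z) ∧ ¬X   (distribution)
    = W ∧ ((¬X ∨ ¬W) ∧ ¬Z ∨ (¬X ∨ ¬W) ∧ Z) ∧ ¬X   (complement / identity)
    = W ∧ (¬X ∨ ¬W) ∧ ¬X   (distribution)
    = W ∧ ¬X   (absorption)
These differ: at W=1, X=1, Z=1, E1 = 1 but E2 = 0.

No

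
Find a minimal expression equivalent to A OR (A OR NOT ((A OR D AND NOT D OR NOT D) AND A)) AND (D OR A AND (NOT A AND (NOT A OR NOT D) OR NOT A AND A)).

A OR D

A OR (A OR NOT ((A OR D AND NOT D OR NOT D) AND A)) AND (D OR A AND (NOT A AND (NOT A OR NOT D) OR NOT A AND A))
= A OR (A OR NOT ((A OR NOT D) AND A)) AND (D OR A AND (NOT A AND (NOT A OR NOT D) OR NOT A AND A))   — complement / identity
= A OR (A OR NOT ((A OR NOT D) AND A)) AND (D OR A AND NOT A AND (NOT A OR NOT D))   — complement / identity
= A OR (A OR NOT ((A OR NOT D) AND A)) AND (D OR A AND NOT A)   — absorption
= A OR (A OR NOT ((A OR NOT D) AND A)) AND D   — complement / identity
= A OR (A OR NOT A) AND D   — absorption
= A OR D   — complement / identity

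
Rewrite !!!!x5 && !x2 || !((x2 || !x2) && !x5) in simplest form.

!!!!x5 && !x2 || !((x2 || !x2) && !x5)
= !!x5 && !x2 || !((x2 || !x2) && !x5)   (double negation)
= !!x5 && !x2 || !!x5   (complement / identity)
= !!x5   (absorption)
= x5   (double negation)

x5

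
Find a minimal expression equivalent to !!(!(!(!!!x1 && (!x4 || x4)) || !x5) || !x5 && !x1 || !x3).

!x1 || !x3

!!(!(!(!!!x1 && (!x4 || x4)) || !x5) || !x5 && !x1 || !x3)
= !!(!(!!!!x1 || !x5) || !x5 && !x1 || !x3)   [complement / identity]
= !!(!(!!x1 || !x5) || !x5 && !x1 || !x3)   [double negation]
= !!(!x1 && x5 || !x5 && !x1 || !x3)   [De Morgan]
= !x1 && x5 || !x5 && !x1 || !x3   [double negation]
= !x1 || !x3   [distribution]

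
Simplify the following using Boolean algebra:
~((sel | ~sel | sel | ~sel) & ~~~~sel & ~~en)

~sel | ~en

~((sel | ~sel | sel | ~sel) & ~~~~sel & ~~en)
= ~((sel | ~sel) & ~~~~sel & ~~en)   — idempotence
= ~(~~~~sel & ~~en)   — complement / identity
= ~(~~sel & ~~en)   — double negation
= ~sel | ~en   — De Morgan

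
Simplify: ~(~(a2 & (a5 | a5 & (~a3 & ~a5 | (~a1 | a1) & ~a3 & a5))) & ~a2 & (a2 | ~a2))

a2

~(~(a2 & (a5 | a5 & (~a3 & ~a5 | (~a1 | a1) & ~a3 & a5))) & ~a2 & (a2 | ~a2))
= ~(~(a2 & (a5 | a5 & (~a3 & ~a5 | (~a1 | a1) & ~a3 & a5))) & ~a2)   [complement / identity]
= ~(~(a2 & (a5 | a5 & (~a3 & ~a5 | ~a3 & a5))) & ~a2)   [complement / identity]
= ~(~(a2 & (a5 | a5 & ~a3)) & ~a2)   [distribution]
= ~(~(a2 & a5) & ~a2)   [absorption]
= a2 & a5 | a2   [De Morgan]
= a2   [absorption]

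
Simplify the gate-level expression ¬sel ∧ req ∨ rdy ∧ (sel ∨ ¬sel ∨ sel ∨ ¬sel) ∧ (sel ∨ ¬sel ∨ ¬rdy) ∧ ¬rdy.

¬sel ∧ req ∨ rdy ∧ (sel ∨ ¬sel ∨ sel ∨ ¬sel) ∧ (sel ∨ ¬sel ∨ ¬rdy) ∧ ¬rdy
= ¬sel ∧ req ∨ rdy ∧ (sel ∨ ¬sel ∨ (sel ∨ ¬sel) ∧ ¬rdy) ∧ ¬rdy   (distribution)
= ¬sel ∧ req ∨ rdy ∧ (sel ∨ ¬sel) ∧ ¬rdy   (absorption)
= ¬sel ∧ req ∨ rdy ∧ ¬rdy   (complement / identity)
= ¬sel ∧ req   (complement / identity)

¬sel ∧ req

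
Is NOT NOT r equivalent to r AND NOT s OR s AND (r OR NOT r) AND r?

E1: NOT NOT r
    = r   (double negation)
E2: r AND NOT s OR s AND (r OR NOT r) AND r
    = r AND NOT s OR s AND r   (complement / identity)
    = r   (distribution)
Both reduce to r, so they are equivalent.

Yes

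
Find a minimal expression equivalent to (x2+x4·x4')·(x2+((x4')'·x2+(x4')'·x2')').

x2

(x2+x4·x4')·(x2+((x4')'·x2+(x4')'·x2')')
= (x2+x4·x4')·(x2+((x4')')')   [distribution]
= (x2+x4·x4')·(x2+x4')   [double negation]
= x2·(x2+x4')   [complement / identity]
= x2   [absorption]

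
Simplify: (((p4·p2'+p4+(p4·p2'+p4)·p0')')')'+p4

(((p4·p2'+p4+(p4·p2'+p4)·p0')')')'+p4
= (((p4·p2'+p4)')')'+p4   [absorption]
= ((p4')')'+p4   [absorption]
= p4'+p4   [double negation]
= 1   [complement]

1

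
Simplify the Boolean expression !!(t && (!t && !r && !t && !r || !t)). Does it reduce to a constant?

!!(t && (!t && !r && !t && !r || !t))
= !!(t && (!t && !r || !t))   — idempotence
= !!(t && !t)   — absorption
= t && !t   — double negation
= false   — complement

false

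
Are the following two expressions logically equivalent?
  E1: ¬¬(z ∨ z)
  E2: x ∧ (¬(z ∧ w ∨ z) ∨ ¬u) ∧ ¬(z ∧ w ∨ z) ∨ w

E1: ¬¬(z ∨ z)
    = ¬¬z   (idempotence)
    = z   (double negation)
E2: x ∧ (¬(z ∧ w ∨ z) ∨ ¬u) ∧ ¬(z ∧ w ∨ z) ∨ w
    = x ∧ ¬(z ∧ w ∨ z) ∨ w   (absorption)
    = x ∧ ¬z ∨ w   (absorption)
These differ: at u=0, w=1, x=0, z=0, E1 = 0 but E2 = 1.

No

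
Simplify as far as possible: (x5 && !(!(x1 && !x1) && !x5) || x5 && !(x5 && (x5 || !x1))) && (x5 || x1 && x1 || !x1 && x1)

(x5 && !(!(x1 && !x1) && !x5) || x5 && !(x5 && (x5 || !x1))) && (x5 || x1 && x1 || !x1 && x1)
= (x5 && !(!(x1 && !x1) && !x5) || x5 && !x5) && (x5 || x1 && x1 || !x1 && x1)   [absorption]
= (x5 && (x1 && !x1 || x5) || x5 && !x5) && (x5 || x1 && x1 || !x1 && x1)   [De Morgan]
= (x5 && (x1 && !x1 || x5) || x5 && !x5) && (x5 || x1)   [distribution]
= (x5 && x5 || x5 && !x5) && (x5 || x1)   [complement / identity]
= x5 && (x5 || x1)   [distribution]
= x5   [absorption]

x5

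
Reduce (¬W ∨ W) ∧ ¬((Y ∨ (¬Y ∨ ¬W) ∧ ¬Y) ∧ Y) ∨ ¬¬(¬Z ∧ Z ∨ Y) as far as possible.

True

(¬W ∨ W) ∧ ¬((Y ∨ (¬Y ∨ ¬W) ∧ ¬Y) ∧ Y) ∨ ¬¬(¬Z ∧ Z ∨ Y)
= (¬W ∨ W) ∧ ¬((Y ∨ ¬Y) ∧ Y) ∨ ¬¬(¬Z ∧ Z ∨ Y)   (absorption)
= (¬W ∨ W) ∧ ¬((Y ∨ ¬Y) ∧ Y) ∨ ¬Z ∧ Z ∨ Y   (double negation)
= (¬W ∨ W) ∧ ¬((Y ∨ ¬Y) ∧ Y) ∨ Y   (complement / identity)
= (¬W ∨ W) ∧ ¬Y ∨ Y   (complement / identity)
= ¬Y ∨ Y   (complement / identity)
= True   (complement)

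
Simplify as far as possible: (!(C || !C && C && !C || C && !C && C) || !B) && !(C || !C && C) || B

!C || B

(!(C || !C && C && !C || C && !C && C) || !B) && !(C || !C && C) || B
= (!(C || !C && C) || !B) && !(C || !C && C) || B
= !(C || !C && C) || B
= !C || B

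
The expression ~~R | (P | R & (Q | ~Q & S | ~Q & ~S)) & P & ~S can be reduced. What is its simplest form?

R | P & ~S

~~R | (P | R & (Q | ~Q & S | ~Q & ~S)) & P & ~S
= R | (P | R & (Q | ~Q & S | ~Q & ~S)) & P & ~S   — double negation
= R | (P | R & (Q | ~Q)) & P & ~S   — distribution
= R | (P | R) & P & ~S   — complement / identity
= R | P & ~S   — absorption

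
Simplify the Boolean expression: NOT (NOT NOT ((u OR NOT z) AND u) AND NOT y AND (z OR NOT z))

NOT u OR y

NOT (NOT NOT ((u OR NOT z) AND u) AND NOT y AND (z OR NOT z))
= NOT (NOT NOT u AND NOT y AND (z OR NOT z))
= NOT (NOT NOT u AND NOT y)
= NOT u OR y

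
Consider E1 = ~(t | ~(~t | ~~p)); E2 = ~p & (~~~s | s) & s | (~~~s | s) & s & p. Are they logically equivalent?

No

E1: ~(t | ~(~t | ~~p))
    = ~(t | t & ~p)   [De Morgan]
    = ~t   [absorption]
E2: ~p & (~~~s | s) & s | (~~~s | s) & s & p
    = (~~~s | s) & s   [distribution]
    = (~s | s) & s   [double negation]
    = s   [complement / identity]
These differ: at p=0, s=1, t=1, E1 = 0 but E2 = 1.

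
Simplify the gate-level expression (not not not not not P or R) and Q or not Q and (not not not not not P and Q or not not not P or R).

not P or R

(not not not not not P or R) and Q or not Q and (not not not not not P and Q or not not not P or R)
= (not not not not not P or R) and Q or not Q and (not not not P and Q or not not not P or R)   (double negation)
= (not not not P or R) and Q or not Q and (not not not P and Q or not not not P or R)   (double negation)
= (not not not P or R) and Q or not Q and (not not not P or R)   (absorption)
= not not not P or R   (distribution)
= not P or R   (double negation)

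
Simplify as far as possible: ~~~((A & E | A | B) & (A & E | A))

~~~((A & E | A | B) & (A & E | A))
= ~~~(A & E | A)
= ~(A & E | A)
= ~A

~A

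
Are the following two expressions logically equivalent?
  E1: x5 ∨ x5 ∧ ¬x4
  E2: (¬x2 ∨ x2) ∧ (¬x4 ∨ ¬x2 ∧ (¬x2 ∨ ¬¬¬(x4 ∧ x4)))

E1: x5 ∨ x5 ∧ ¬x4
    = x5   — absorption
E2: (¬x2 ∨ x2) ∧ (¬x4 ∨ ¬x2 ∧ (¬x2 ∨ ¬¬¬(x4 ∧ x4)))
    = ¬x4 ∨ ¬x2 ∧ (¬x2 ∨ ¬¬¬(x4 ∧ x4))   — complement / identity
    = ¬x4 ∨ ¬x2 ∧ (¬x2 ∨ ¬(x4 ∧ x4))   — double negation
    = ¬x4 ∨ ¬x2 ∧ (¬x2 ∨ ¬x4)   — idempotence
    = ¬x4 ∨ ¬x2   — absorption
These differ: at x2=0, x4=1, x5=0, E1 = 0 but E2 = 1.

No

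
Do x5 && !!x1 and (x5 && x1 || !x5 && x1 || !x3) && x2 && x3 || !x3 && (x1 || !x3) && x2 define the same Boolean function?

E1: x5 && !!x1
    = x5 && x1   — double negation
E2: (x5 && x1 || !x5 && x1 || !x3) && x2 && x3 || !x3 && (x1 || !x3) && x2
    = (x1 || !x3) && x2 && x3 || !x3 && (x1 || !x3) && x2   — distribution
    = (x1 || !x3) && x2   — distribution
These differ: at x1=1, x2=0, x3=0, x5=1, E1 = 1 but E2 = 0.

No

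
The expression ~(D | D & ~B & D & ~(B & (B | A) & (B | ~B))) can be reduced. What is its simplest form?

~(D | D & ~B & D & ~(B & (B | A) & (B | ~B)))
= ~(D | D & ~B & D & ~(B & (B | ~B)))   (absorption)
= ~(D | D & ~B & D & ~B)   (complement / identity)
= ~(D | D & ~B)   (idempotence)
= ~D   (absorption)

~D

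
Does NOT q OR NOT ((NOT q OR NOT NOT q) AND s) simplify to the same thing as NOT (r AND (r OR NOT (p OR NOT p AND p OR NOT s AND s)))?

E1: NOT q OR NOT ((NOT q OR NOT NOT q) AND s)
    = NOT q OR NOT ((NOT q OR q) AND s)
    = NOT q OR NOT s
E2: NOT (r AND (r OR NOT (p OR NOT p AND p OR NOT s AND s)))
    = NOT (r AND (r OR NOT (p OR NOT p AND p)))
    = NOT (r AND (r OR NOT p))
    = NOT r
These differ: at p=1, q=0, r=1, s=0, E1 = 1 but E2 = 0.

No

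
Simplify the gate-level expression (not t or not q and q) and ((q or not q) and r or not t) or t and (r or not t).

(not t or not q and q) and ((q or not q) and r or not t) or t and (r or not t)
= not t and ((q or not q) and r or not t) or t and (r or not t)
= not t and (r or not t) or t and (r or not t)
= r or not t

r or not t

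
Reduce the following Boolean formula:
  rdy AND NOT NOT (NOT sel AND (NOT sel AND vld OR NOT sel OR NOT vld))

rdy AND NOT sel

rdy AND NOT NOT (NOT sel AND (NOT sel AND vld OR NOT sel OR NOT vld))
= rdy AND NOT NOT (NOT sel AND (NOT sel OR NOT vld))   (absorption)
= rdy AND NOT NOT NOT sel   (absorption)
= rdy AND NOT sel   (double negation)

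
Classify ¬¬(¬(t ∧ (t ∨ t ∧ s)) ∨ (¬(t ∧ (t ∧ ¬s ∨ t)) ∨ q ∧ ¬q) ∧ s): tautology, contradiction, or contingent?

¬¬(¬(t ∧ (t ∨ t ∧ s)) ∨ (¬(t ∧ (t ∧ ¬s ∨ t)) ∨ q ∧ ¬q) ∧ s)
= ¬¬(¬(t ∧ t) ∨ (¬(t ∧ (t ∧ ¬s ∨ t)) ∨ q ∧ ¬q) ∧ s)   — absorption
= ¬¬(¬(t ∧ t) ∨ (¬(t ∧ t) ∨ q ∧ ¬q) ∧ s)   — absorption
= ¬¬(¬(t ∧ t) ∨ ¬(t ∧ t) ∧ s)   — complement / identity
= ¬¬¬(t ∧ t)   — absorption
= ¬¬¬t   — idempotence
= ¬t   — double negation
This depends on t, so it is not a constant.

contingent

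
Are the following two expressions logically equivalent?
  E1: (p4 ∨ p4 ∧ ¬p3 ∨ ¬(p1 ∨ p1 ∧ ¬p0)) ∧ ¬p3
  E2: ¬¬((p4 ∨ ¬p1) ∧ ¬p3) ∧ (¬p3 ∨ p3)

Yes

E1: (p4 ∨ p4 ∧ ¬p3 ∨ ¬(p1 ∨ p1 ∧ ¬p0)) ∧ ¬p3
    = (p4 ∨ ¬(p1 ∨ p1 ∧ ¬p0)) ∧ ¬p3
    = (p4 ∨ ¬p1) ∧ ¬p3
E2: ¬¬((p4 ∨ ¬p1) ∧ ¬p3) ∧ (¬p3 ∨ p3)
    = (p4 ∨ ¬p1) ∧ ¬p3 ∧ (¬p3 ∨ p3)
    = (p4 ∨ ¬p1) ∧ ¬p3
Both reduce to (p4 ∨ ¬p1) ∧ ¬p3, so they are equivalent.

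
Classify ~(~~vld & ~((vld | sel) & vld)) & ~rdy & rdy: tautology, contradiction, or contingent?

contradiction

~(~~vld & ~((vld | sel) & vld)) & ~rdy & rdy
= (~vld | (vld | sel) & vld) & ~rdy & rdy   (De Morgan)
= (~vld | vld) & ~rdy & rdy   (absorption)
= ~rdy & rdy   (complement / identity)
= 0   (complement)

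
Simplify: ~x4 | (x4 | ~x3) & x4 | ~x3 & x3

~x4 | (x4 | ~x3) & x4 | ~x3 & x3
= ~x4 | x4 | ~x3 & x3   (absorption)
= ~x4 | x4   (complement / identity)
= 1   (complement)

1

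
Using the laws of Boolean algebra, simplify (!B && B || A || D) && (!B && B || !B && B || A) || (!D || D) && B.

(!B && B || A || D) && (!B && B || !B && B || A) || (!D || D) && B
= (!B && B || A || D) && (!B && B || !B && B || A) || B   (complement / identity)
= (!B && B || A || D) && (!B && B || A) || B   (complement / identity)
= !B && B || A || B   (absorption)
= A || B   (complement / identity)

A || B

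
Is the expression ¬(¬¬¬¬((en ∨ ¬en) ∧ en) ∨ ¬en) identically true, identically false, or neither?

¬(¬¬¬¬((en ∨ ¬en) ∧ en) ∨ ¬en)
= ¬(¬¬((en ∨ ¬en) ∧ en) ∨ ¬en)   — double negation
= ¬((en ∨ ¬en) ∧ en) ∧ en   — De Morgan
= ¬en ∧ en   — complement / identity
= False   — complement

identically false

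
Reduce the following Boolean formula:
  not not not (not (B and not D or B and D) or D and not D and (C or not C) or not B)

B

not not not (not (B and not D or B and D) or D and not D and (C or not C) or not B)
= not not not (not (B and not D or B and D) or D and not D or not B)
= not not not (not (B and not D or B and D) or not B)
= not not not (not B or not B)
= not not (B and B)
= B and B
= B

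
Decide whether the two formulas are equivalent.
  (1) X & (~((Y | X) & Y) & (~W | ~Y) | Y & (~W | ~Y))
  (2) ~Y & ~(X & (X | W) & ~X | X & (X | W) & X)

E1: X & (~((Y | X) & Y) & (~W | ~Y) | Y & (~W | ~Y))
    = X & (~Y & (~W | ~Y) | Y & (~W | ~Y))
    = X & (~W | ~Y)
E2: ~Y & ~(X & (X | W) & ~X | X & (X | W) & X)
    = ~Y & ~(X & (X | W))
    = ~Y & ~X
These differ: at W=0, X=0, Y=0, E1 = 0 but E2 = 1.

No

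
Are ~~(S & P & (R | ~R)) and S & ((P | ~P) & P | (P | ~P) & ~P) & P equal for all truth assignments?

Yes

E1: ~~(S & P & (R | ~R))
    = ~~(S & P)   [complement / identity]
    = S & P   [double negation]
E2: S & ((P | ~P) & P | (P | ~P) & ~P) & P
    = S & (P | ~P) & P   [distribution]
    = S & P   [complement / identity]
Both reduce to S & P, so they are equivalent.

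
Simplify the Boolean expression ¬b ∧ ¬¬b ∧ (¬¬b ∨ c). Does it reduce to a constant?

¬b ∧ ¬¬b ∧ (¬¬b ∨ c)
= ¬b ∧ ¬¬b   — absorption
= ¬b ∧ b   — double negation
= False   — complement

False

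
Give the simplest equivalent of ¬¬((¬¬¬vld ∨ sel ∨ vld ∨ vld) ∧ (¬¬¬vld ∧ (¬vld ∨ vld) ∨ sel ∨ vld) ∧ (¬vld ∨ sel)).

¬vld ∨ sel

¬¬((¬¬¬vld ∨ sel ∨ vld ∨ vld) ∧ (¬¬¬vld ∧ (¬vld ∨ vld) ∨ sel ∨ vld) ∧ (¬vld ∨ sel))
= ¬¬((¬¬¬vld ∨ sel ∨ vld ∨ vld) ∧ (¬¬¬vld ∨ sel ∨ vld) ∧ (¬vld ∨ sel))
= ¬¬((¬¬¬vld ∨ sel ∨ vld) ∧ (¬vld ∨ sel))
= ¬¬((¬vld ∨ sel ∨ vld) ∧ (¬vld ∨ sel))
= ¬¬(¬vld ∨ sel)
= ¬vld ∨ sel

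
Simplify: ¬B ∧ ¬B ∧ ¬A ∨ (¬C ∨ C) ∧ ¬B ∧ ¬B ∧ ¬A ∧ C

¬B ∧ ¬B ∧ ¬A ∨ (¬C ∨ C) ∧ ¬B ∧ ¬B ∧ ¬A ∧ C
= ¬B ∧ ¬B ∧ ¬A ∨ ¬B ∧ ¬B ∧ ¬A ∧ C   — complement / identity
= ¬B ∧ ¬B ∧ ¬A   — absorption
= ¬B ∧ ¬A   — idempotence

¬B ∧ ¬A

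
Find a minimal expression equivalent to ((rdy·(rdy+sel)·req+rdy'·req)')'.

req

((rdy·(rdy+sel)·req+rdy'·req)')'
= ((rdy·req+rdy'·req)')'   [absorption]
= rdy·req+rdy'·req   [double negation]
= req   [distribution]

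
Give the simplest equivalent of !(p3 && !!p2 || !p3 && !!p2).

!p2

!(p3 && !!p2 || !p3 && !!p2)
= !!!p2
= !p2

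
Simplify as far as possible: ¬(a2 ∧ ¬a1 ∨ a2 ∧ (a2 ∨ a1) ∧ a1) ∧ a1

¬(a2 ∧ ¬a1 ∨ a2 ∧ (a2 ∨ a1) ∧ a1) ∧ a1
= ¬(a2 ∧ ¬a1 ∨ a2 ∧ a1) ∧ a1   — absorption
= ¬a2 ∧ a1   — distribution

¬a2 ∧ a1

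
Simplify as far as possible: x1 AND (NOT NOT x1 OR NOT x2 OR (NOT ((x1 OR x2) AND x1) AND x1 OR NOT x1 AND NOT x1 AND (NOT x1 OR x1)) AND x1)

x1

x1 AND (NOT NOT x1 OR NOT x2 OR (NOT ((x1 OR x2) AND x1) AND x1 OR NOT x1 AND NOT x1 AND (NOT x1 OR x1)) AND x1)
= x1 AND (NOT NOT x1 OR NOT x2 OR (NOT ((x1 OR x2) AND x1) AND x1 OR NOT x1 AND NOT x1) AND x1)
= x1 AND (NOT NOT x1 OR NOT x2 OR (NOT x1 AND x1 OR NOT x1 AND NOT x1) AND x1)
= x1 AND (NOT NOT x1 OR NOT x2 OR NOT x1 AND x1)
= x1 AND (NOT NOT x1 OR NOT x2)
= x1 AND (x1 OR NOT x2)
= x1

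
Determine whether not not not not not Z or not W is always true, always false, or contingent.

contingent

not not not not not Z or not W
= not not not Z or not W
= not Z or not W
This depends on W, Z, so it is not a constant.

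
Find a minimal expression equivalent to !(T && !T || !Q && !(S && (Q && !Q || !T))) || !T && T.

!(T && !T || !Q && !(S && (Q && !Q || !T))) || !T && T
= !(T && !T || !Q && !(S && (Q && !Q || !T)))   (complement / identity)
= !(!Q && !(S && (Q && !Q || !T)))   (complement / identity)
= !(!Q && !(S && !T))   (complement / identity)
= Q || S && !T   (De Morgan)

Q || S && !T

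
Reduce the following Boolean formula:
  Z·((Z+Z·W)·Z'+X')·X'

Z·((Z+Z·W)·Z'+X')·X'
= Z·(Z·Z'+X')·X'   — absorption
= Z·X'·X'   — complement / identity
= Z·X'   — idempotence

Z·X'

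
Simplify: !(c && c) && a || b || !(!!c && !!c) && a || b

!(c && c) && a || b || !(!!c && !!c) && a || b
= !(c && c) && a || b || (!c || !c) && a || b   (De Morgan)
= !c && a || b || (!c || !c) && a || b   (idempotence)
= !c && a || b || !c && a || b   (idempotence)
= !c && a || b   (idempotence)

!c && a || b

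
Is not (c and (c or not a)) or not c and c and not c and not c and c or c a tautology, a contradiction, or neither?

not (c and (c or not a)) or not c and c and not c and not c and c or c
= not c or not c and c and not c and not c and c or c
= not c or not c and c and not c and c or c
= not c or not c and c or c
= not c or c
= True

tautology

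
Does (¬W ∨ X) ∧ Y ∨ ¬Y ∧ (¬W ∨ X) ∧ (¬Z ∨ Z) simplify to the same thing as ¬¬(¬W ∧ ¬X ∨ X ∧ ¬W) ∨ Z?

No

E1: (¬W ∨ X) ∧ Y ∨ ¬Y ∧ (¬W ∨ X) ∧ (¬Z ∨ Z)
    = (¬W ∨ X) ∧ Y ∨ ¬Y ∧ (¬W ∨ X)   — complement / identity
    = ¬W ∨ X   — distribution
E2: ¬¬(¬W ∧ ¬X ∨ X ∧ ¬W) ∨ Z
    = ¬¬¬W ∨ Z   — distribution
    = ¬W ∨ Z   — double negation
These differ: at W=1, X=0, Y=1, Z=1, E1 = 0 but E2 = 1.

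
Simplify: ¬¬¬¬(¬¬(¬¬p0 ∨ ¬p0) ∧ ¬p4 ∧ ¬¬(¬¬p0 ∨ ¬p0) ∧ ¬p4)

¬¬¬¬(¬¬(¬¬p0 ∨ ¬p0) ∧ ¬p4 ∧ ¬¬(¬¬p0 ∨ ¬p0) ∧ ¬p4)
= ¬¬¬¬(¬¬(¬¬p0 ∨ ¬p0) ∧ ¬p4)   (idempotence)
= ¬¬¬(¬(¬¬p0 ∨ ¬p0) ∨ p4)   (De Morgan)
= ¬¬¬(¬p0 ∧ p0 ∨ p4)   (De Morgan)
= ¬¬¬p4   (complement / identity)
= ¬p4   (double negation)

¬p4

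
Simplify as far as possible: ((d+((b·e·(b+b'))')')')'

d+b·e

((d+((b·e·(b+b'))')')')'
= ((d+b·e·(b+b'))')'   — double negation
= d+b·e·(b+b')   — double negation
= d+b·e   — complement / identity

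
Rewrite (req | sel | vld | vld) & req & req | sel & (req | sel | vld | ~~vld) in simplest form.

(req | sel | vld | vld) & req & req | sel & (req | sel | vld | ~~vld)
= (req | sel | vld | vld) & req & req | sel & (req | sel | vld | vld)   — double negation
= (req | sel | vld | vld) & (req & req | sel)   — distribution
= (req | sel | vld | vld) & (req | sel)   — idempotence
= (req | sel | vld) & (req | sel)   — idempotence
= req | sel   — absorption

req | sel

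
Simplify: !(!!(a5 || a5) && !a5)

!(!!(a5 || a5) && !a5)
= !(a5 || a5) || a5   — De Morgan
= !a5 || a5   — idempotence
= true   — complement

true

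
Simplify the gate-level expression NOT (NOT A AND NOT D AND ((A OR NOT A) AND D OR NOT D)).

NOT (NOT A AND NOT D AND ((A OR NOT A) AND D OR NOT D))
= NOT (NOT A AND NOT D AND (D OR NOT D))   (complement / identity)
= NOT (NOT A AND NOT D)   (complement / identity)
= A OR D   (De Morgan)

A OR D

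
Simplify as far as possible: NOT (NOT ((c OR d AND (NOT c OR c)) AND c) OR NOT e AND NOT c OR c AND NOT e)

NOT (NOT ((c OR d AND (NOT c OR c)) AND c) OR NOT e AND NOT c OR c AND NOT e)
= NOT (NOT ((c OR d) AND c) OR NOT e AND NOT c OR c AND NOT e)   (complement / identity)
= NOT (NOT c OR NOT e AND NOT c OR c AND NOT e)   (absorption)
= NOT (NOT c OR NOT e)   (distribution)
= c AND e   (De Morgan)

c AND e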